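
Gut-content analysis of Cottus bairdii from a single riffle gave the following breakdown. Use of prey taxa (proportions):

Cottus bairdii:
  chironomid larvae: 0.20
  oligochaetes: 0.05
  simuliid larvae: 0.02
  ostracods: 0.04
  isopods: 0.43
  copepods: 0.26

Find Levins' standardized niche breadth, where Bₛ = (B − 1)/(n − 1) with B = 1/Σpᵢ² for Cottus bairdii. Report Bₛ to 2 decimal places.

0.47

Σpᵢ² = 0.20² + 0.05² + 0.02² + 0.04² + 0.43² + 0.26² = 0.0400 + 0.0025 + 0.0004 + 0.0016 + 0.1849 + 0.0676 = 0.2970
B = 1 / 0.2970 = 3.3670
Bₛ = (B − 1)/(n − 1) = (3.3670 − 1)/(6 − 1) = 2.3670/5 = 0.4734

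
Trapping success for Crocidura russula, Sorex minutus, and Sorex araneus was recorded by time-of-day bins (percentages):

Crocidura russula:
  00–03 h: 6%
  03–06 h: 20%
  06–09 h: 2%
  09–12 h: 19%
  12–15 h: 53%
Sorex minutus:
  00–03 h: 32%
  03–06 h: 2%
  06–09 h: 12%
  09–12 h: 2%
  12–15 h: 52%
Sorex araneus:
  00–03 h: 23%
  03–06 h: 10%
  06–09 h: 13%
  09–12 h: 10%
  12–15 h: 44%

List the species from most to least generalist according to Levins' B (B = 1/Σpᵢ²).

Sorex araneus > Crocidura russula > Sorex minutus

Convert percentages to proportions (divide by 100).
Σp_russᵢ² = 0.06² + 0.20² + 0.02² + 0.19² + 0.53² = 0.0036 + 0.0400 + 0.0004 + 0.0361 + 0.2809 = 0.3610
B_russ = 1 / 0.3610 = 2.7701
Σp_minuᵢ² = 0.32² + 0.02² + 0.12² + 0.02² + 0.52² = 0.1024 + 0.0004 + 0.0144 + 0.0004 + 0.2704 = 0.3880
B_minu = 1 / 0.3880 = 2.5773
Σp_aranᵢ² = 0.23² + 0.10² + 0.13² + 0.10² + 0.44² = 0.0529 + 0.0100 + 0.0169 + 0.0100 + 0.1936 = 0.2834
B_aran = 1 / 0.2834 = 3.5286
Ranking by B (broadest → narrowest): Sorex araneus (3.53) > Crocidura russula (2.77) > Sorex minutus (2.58)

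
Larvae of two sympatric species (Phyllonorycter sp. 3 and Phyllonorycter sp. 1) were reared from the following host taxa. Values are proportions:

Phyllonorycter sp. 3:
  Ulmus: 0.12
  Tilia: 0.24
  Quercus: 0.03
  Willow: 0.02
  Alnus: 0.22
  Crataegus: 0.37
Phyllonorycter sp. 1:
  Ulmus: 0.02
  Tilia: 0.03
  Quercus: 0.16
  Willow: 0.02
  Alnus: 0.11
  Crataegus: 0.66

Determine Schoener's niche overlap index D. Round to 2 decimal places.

0.58

Σ|p₁ᵢ − p₂ᵢ| = 0.10 + 0.21 + 0.13 + 0.00 + 0.11 + 0.29 = 0.84
D = 1 − ½ × 0.84 = 1 − 0.420 = 0.5800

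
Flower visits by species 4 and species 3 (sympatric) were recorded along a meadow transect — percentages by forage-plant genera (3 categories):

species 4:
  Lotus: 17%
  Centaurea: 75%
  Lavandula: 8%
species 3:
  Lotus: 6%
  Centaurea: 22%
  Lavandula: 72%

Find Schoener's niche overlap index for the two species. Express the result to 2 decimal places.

0.36

Convert percentages to proportions (divide by 100).
Σ|p₁ᵢ − p₂ᵢ| = 0.11 + 0.53 + 0.64 = 1.28
D = 1 − ½ × 1.28 = 1 − 0.640 = 0.3600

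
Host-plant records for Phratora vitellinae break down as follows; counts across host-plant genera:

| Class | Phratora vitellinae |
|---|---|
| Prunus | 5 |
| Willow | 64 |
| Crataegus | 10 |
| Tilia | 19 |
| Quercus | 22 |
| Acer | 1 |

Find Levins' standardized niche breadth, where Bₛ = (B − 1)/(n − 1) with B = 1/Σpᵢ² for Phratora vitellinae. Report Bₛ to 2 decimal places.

Proportions for Phratora vitellinae (n=121): 5/121=0.0413, 64/121=0.5289, 10/121=0.0826, 19/121=0.1570, 22/121=0.1818, 1/121=0.0083
Σpᵢ² = 0.0413² + 0.5289² + 0.0826² + 0.1570² + 0.1818² + 0.0083² = 0.001706 + 0.279735 + 0.006823 + 0.024649 + 0.033051 + 0.000069 = 0.346033
B = 1 / 0.346033 = 2.8899
Bₛ = (B − 1)/(n − 1) = (2.8899 − 1)/(6 − 1) = 1.8899/5 = 0.3780

0.38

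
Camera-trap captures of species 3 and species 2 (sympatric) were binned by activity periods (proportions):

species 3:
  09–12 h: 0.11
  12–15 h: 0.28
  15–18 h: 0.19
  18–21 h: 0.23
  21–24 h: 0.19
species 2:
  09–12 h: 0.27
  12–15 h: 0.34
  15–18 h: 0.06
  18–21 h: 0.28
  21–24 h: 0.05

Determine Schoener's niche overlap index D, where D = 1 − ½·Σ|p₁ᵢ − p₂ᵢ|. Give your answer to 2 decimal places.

0.73

Σ|p₁ᵢ − p₂ᵢ| = 0.16 + 0.06 + 0.13 + 0.05 + 0.14 = 0.54
D = 1 − ½ × 0.54 = 1 − 0.270 = 0.7300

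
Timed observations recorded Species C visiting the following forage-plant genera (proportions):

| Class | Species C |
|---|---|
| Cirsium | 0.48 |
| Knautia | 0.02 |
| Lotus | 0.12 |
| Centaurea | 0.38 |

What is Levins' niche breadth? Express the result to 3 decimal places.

Σpᵢ² = 0.48² + 0.02² + 0.12² + 0.38² = 0.2304 + 0.0004 + 0.0144 + 0.1444 = 0.3896
B = 1 / 0.3896 = 2.56674

2.567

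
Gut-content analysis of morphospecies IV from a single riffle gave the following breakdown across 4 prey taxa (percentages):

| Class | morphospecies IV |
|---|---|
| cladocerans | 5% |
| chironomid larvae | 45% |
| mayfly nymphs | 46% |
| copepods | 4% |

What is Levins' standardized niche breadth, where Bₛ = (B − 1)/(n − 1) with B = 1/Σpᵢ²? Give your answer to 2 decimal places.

0.46

Convert percentages to proportions (divide by 100).
Σpᵢ² = 0.05² + 0.45² + 0.46² + 0.04² = 0.0025 + 0.2025 + 0.2116 + 0.0016 = 0.4182
B = 1 / 0.4182 = 2.3912
Bₛ = (B − 1)/(n − 1) = (2.3912 − 1)/(4 − 1) = 1.3912/3 = 0.4637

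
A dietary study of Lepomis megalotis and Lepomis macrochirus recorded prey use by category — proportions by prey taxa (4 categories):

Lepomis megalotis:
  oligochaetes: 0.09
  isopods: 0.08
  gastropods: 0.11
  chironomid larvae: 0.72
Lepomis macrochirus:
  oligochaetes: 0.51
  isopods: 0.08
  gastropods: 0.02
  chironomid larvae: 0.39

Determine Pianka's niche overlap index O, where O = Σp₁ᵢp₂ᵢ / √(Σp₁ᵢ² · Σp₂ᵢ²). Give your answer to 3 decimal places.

0.702

Σ p₁ᵢp₂ᵢ = 0.0459 + 0.0064 + 0.0022 + 0.2808 = 0.3353
Σp_1ᵢ² = 0.09² + 0.08² + 0.11² + 0.72² = 0.0081 + 0.0064 + 0.0121 + 0.5184 = 0.5450
Σp_2ᵢ² = 0.51² + 0.08² + 0.02² + 0.39² = 0.2601 + 0.0064 + 0.0004 + 0.1521 = 0.4190
O = 0.3353 / √(0.5450 × 0.4190) = 0.3353 / 0.477865 = 0.70166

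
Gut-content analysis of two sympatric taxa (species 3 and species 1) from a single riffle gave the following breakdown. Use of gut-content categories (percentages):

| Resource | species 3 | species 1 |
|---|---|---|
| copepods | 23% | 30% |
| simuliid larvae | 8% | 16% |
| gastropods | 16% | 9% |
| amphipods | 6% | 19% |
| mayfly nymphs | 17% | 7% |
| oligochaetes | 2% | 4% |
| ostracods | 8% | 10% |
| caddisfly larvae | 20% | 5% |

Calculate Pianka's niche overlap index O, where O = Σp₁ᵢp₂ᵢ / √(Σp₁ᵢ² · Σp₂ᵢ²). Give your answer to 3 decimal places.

Convert percentages to proportions (divide by 100).
Σ p₁ᵢp₂ᵢ = 0.0690 + 0.0128 + 0.0144 + 0.0114 + 0.0119 + 0.0008 + 0.0080 + 0.0100 = 0.1383
Σp_1ᵢ² = 0.23² + 0.08² + 0.16² + 0.06² + 0.17² + 0.02² + 0.08² + 0.20² = 0.0529 + 0.0064 + 0.0256 + 0.0036 + 0.0289 + 0.0004 + 0.0064 + 0.0400 = 0.1642
Σp_2ᵢ² = 0.30² + 0.16² + 0.09² + 0.19² + 0.07² + 0.04² + 0.10² + 0.05² = 0.0900 + 0.0256 + 0.0081 + 0.0361 + 0.0049 + 0.0016 + 0.0100 + 0.0025 = 0.1788
O = 0.1383 / √(0.1642 × 0.1788) = 0.1383 / 0.171345 = 0.80714

0.807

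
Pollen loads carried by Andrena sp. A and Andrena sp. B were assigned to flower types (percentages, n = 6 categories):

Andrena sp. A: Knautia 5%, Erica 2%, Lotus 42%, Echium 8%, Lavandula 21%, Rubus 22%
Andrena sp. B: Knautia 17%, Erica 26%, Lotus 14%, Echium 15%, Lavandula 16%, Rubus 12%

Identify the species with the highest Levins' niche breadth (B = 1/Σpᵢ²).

Andrena sp. B

Convert percentages to proportions (divide by 100).
Σp_Aᵢ² = 0.05² + 0.02² + 0.42² + 0.08² + 0.21² + 0.22² = 0.0025 + 0.0004 + 0.1764 + 0.0064 + 0.0441 + 0.0484 = 0.2782
B_A = 1 / 0.2782 = 3.5945
Σp_Bᵢ² = 0.17² + 0.26² + 0.14² + 0.15² + 0.16² + 0.12² = 0.0289 + 0.0676 + 0.0196 + 0.0225 + 0.0256 + 0.0144 = 0.1786
B_B = 1 / 0.1786 = 5.5991
Highest B → broadest niche (most generalist): Andrena sp. B (B = 5.60).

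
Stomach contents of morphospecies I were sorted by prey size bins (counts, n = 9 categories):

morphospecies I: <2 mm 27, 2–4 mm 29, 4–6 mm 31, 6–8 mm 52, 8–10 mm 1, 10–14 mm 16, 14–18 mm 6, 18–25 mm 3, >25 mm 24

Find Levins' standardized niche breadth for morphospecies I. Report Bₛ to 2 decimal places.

0.61

Proportions for morphospecies I (n=189): 27/189=0.1429, 29/189=0.1534, 31/189=0.1640, 52/189=0.2751, 1/189=0.0053, 16/189=0.0847, 6/189=0.0317, 3/189=0.0159, 24/189=0.1270
Σpᵢ² = 0.1429² + 0.1534² + 0.1640² + 0.2751² + 0.0053² + 0.0847² + 0.0317² + 0.0159² + 0.1270² = 0.020420 + 0.023532 + 0.026896 + 0.075680 + 0.000028 + 0.007174 + 0.001005 + 0.000253 + 0.016129 = 0.171117
B = 1 / 0.171117 = 5.8440
Bₛ = (B − 1)/(n − 1) = (5.8440 − 1)/(9 − 1) = 4.8440/8 = 0.6055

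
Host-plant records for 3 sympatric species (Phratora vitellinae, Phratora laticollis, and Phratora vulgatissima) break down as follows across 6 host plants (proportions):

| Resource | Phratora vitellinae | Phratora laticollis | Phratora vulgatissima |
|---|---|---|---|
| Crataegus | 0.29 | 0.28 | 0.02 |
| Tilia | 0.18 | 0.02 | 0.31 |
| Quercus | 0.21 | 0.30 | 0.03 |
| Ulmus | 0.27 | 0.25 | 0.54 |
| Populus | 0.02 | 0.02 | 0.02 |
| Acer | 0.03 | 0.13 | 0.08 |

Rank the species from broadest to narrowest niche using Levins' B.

Phratora vitellinae > Phratora laticollis > Phratora vulgatissima

Σp_viteᵢ² = 0.29² + 0.18² + 0.21² + 0.27² + 0.02² + 0.03² = 0.0841 + 0.0324 + 0.0441 + 0.0729 + 0.0004 + 0.0009 = 0.2348
B_vite = 1 / 0.2348 = 4.2589
Σp_latiᵢ² = 0.28² + 0.02² + 0.30² + 0.25² + 0.02² + 0.13² = 0.0784 + 0.0004 + 0.0900 + 0.0625 + 0.0004 + 0.0169 = 0.2486
B_lati = 1 / 0.2486 = 4.0225
Σp_vulgᵢ² = 0.02² + 0.31² + 0.03² + 0.54² + 0.02² + 0.08² = 0.0004 + 0.0961 + 0.0009 + 0.2916 + 0.0004 + 0.0064 = 0.3958
B_vulg = 1 / 0.3958 = 2.5265
Ranking by B (broadest → narrowest): Phratora vitellinae (4.26) > Phratora laticollis (4.02) > Phratora vulgatissima (2.53)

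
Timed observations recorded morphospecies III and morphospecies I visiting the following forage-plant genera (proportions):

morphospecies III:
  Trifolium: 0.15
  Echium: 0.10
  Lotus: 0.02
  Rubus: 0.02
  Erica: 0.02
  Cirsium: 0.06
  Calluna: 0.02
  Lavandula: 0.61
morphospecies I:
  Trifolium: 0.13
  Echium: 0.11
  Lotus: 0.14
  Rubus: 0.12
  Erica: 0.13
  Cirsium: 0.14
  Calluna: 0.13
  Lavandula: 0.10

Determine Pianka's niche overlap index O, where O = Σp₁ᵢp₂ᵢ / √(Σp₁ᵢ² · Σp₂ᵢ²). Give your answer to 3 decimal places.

Σ p₁ᵢp₂ᵢ = 0.0195 + 0.0110 + 0.0028 + 0.0024 + 0.0026 + 0.0084 + 0.0026 + 0.0610 = 0.1103
Σp_1ᵢ² = 0.15² + 0.10² + 0.02² + 0.02² + 0.02² + 0.06² + 0.02² + 0.61² = 0.0225 + 0.0100 + 0.0004 + 0.0004 + 0.0004 + 0.0036 + 0.0004 + 0.3721 = 0.4098
Σp_2ᵢ² = 0.13² + 0.11² + 0.14² + 0.12² + 0.13² + 0.14² + 0.13² + 0.10² = 0.0169 + 0.0121 + 0.0196 + 0.0144 + 0.0169 + 0.0196 + 0.0169 + 0.0100 = 0.1264
O = 0.1103 / √(0.4098 × 0.1264) = 0.1103 / 0.227593 = 0.48464

0.485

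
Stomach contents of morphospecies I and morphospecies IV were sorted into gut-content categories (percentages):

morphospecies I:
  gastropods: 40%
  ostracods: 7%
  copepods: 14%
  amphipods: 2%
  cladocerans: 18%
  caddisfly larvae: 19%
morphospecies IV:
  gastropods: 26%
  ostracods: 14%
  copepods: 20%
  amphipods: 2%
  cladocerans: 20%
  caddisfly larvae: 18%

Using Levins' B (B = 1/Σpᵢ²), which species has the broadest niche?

Convert percentages to proportions (divide by 100).
Σp_Iᵢ² = 0.40² + 0.07² + 0.14² + 0.02² + 0.18² + 0.19² = 0.1600 + 0.0049 + 0.0196 + 0.0004 + 0.0324 + 0.0361 = 0.2534
B_I = 1 / 0.2534 = 3.9463
Σp_IVᵢ² = 0.26² + 0.14² + 0.20² + 0.02² + 0.20² + 0.18² = 0.0676 + 0.0196 + 0.0400 + 0.0004 + 0.0400 + 0.0324 = 0.2000
B_IV = 1 / 0.2000 = 5.0000
Highest B → broadest niche (most generalist): morphospecies IV (B = 5.00).

morphospecies IV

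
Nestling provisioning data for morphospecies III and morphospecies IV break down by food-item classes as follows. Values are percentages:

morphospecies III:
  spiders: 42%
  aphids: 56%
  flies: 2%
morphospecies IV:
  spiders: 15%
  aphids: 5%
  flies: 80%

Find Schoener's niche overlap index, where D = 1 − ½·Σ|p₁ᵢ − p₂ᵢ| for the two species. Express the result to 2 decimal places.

Convert percentages to proportions (divide by 100).
Σ|p₁ᵢ − p₂ᵢ| = 0.27 + 0.51 + 0.78 = 1.56
D = 1 − ½ × 1.56 = 1 − 0.780 = 0.2200

0.22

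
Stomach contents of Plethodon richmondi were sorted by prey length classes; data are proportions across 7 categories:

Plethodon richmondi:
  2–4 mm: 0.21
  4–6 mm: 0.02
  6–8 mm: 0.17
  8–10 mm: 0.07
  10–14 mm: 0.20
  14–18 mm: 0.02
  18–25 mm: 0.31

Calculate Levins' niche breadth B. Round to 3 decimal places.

4.655

Σpᵢ² = 0.21² + 0.02² + 0.17² + 0.07² + 0.20² + 0.02² + 0.31² = 0.0441 + 0.0004 + 0.0289 + 0.0049 + 0.0400 + 0.0004 + 0.0961 = 0.2148
B = 1 / 0.2148 = 4.65549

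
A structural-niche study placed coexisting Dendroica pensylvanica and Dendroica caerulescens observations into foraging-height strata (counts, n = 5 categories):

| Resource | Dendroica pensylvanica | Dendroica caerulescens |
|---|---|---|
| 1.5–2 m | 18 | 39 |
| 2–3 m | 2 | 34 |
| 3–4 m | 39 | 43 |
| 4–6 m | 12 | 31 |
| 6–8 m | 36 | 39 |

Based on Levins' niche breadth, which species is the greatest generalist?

Dendroica caerulescens

Proportions for Dendroica pensylvanica (n=107): 18/107=0.1682, 2/107=0.0187, 39/107=0.3645, 12/107=0.1121, 36/107=0.3364
Proportions for Dendroica caerulescens (n=186): 39/186=0.2097, 34/186=0.1828, 43/186=0.2312, 31/186=0.1667, 39/186=0.2097
Σp_pensᵢ² = 0.1682² + 0.0187² + 0.3645² + 0.1121² + 0.3364² = 0.028291 + 0.000350 + 0.132860 + 0.012566 + 0.113165 = 0.287232
B_pens = 1 / 0.287232 = 3.4815
Σp_caerᵢ² = 0.2097² + 0.1828² + 0.2312² + 0.1667² + 0.2097² = 0.043974 + 0.033416 + 0.053453 + 0.027789 + 0.043974 = 0.202606
B_caer = 1 / 0.202606 = 4.9357
Highest B → broadest niche (most generalist): Dendroica caerulescens (B = 4.94).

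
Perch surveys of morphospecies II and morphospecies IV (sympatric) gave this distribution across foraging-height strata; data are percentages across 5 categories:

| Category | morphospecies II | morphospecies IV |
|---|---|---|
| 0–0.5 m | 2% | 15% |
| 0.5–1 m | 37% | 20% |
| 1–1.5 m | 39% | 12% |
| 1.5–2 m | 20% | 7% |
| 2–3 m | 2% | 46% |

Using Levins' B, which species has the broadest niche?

Convert percentages to proportions (divide by 100).
Σp_IIᵢ² = 0.02² + 0.37² + 0.39² + 0.20² + 0.02² = 0.0004 + 0.1369 + 0.1521 + 0.0400 + 0.0004 = 0.3298
B_II = 1 / 0.3298 = 3.0321
Σp_IVᵢ² = 0.15² + 0.20² + 0.12² + 0.07² + 0.46² = 0.0225 + 0.0400 + 0.0144 + 0.0049 + 0.2116 = 0.2934
B_IV = 1 / 0.2934 = 3.4083
Highest B → broadest niche (most generalist): morphospecies IV (B = 3.41).

morphospecies IV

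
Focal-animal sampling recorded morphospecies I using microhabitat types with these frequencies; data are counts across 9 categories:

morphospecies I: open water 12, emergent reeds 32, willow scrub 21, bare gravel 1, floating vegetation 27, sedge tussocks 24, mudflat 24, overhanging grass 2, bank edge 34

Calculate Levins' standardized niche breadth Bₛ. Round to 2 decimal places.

Proportions for morphospecies I (n=177): 12/177=0.0678, 32/177=0.1808, 21/177=0.1186, 1/177=0.0056, 27/177=0.1525, 24/177=0.1356, 24/177=0.1356, 2/177=0.0113, 34/177=0.1921
Σpᵢ² = 0.0678² + 0.1808² + 0.1186² + 0.0056² + 0.1525² + 0.1356² + 0.1356² + 0.0113² + 0.1921² = 0.004597 + 0.032689 + 0.014066 + 0.000031 + 0.023256 + 0.018387 + 0.018387 + 0.000128 + 0.036902 = 0.148443
B = 1 / 0.148443 = 6.7366
Bₛ = (B − 1)/(n − 1) = (6.7366 − 1)/(9 − 1) = 5.7366/8 = 0.7171

0.72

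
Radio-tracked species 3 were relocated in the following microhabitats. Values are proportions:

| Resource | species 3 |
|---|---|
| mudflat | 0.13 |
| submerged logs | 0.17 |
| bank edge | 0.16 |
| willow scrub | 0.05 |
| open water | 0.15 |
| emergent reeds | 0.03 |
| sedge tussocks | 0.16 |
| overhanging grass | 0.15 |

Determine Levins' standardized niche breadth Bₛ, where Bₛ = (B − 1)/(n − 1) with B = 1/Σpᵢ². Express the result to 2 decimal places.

Σpᵢ² = 0.13² + 0.17² + 0.16² + 0.05² + 0.15² + 0.03² + 0.16² + 0.15² = 0.0169 + 0.0289 + 0.0256 + 0.0025 + 0.0225 + 0.0009 + 0.0256 + 0.0225 = 0.1454
B = 1 / 0.1454 = 6.8776
Bₛ = (B − 1)/(n − 1) = (6.8776 − 1)/(8 − 1) = 5.8776/7 = 0.8397

0.84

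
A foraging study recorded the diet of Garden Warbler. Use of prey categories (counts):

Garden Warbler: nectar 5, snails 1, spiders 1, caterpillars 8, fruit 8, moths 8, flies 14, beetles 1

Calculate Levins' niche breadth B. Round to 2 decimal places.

5.09

Proportions for Garden Warbler (n=46): 5/46=0.1087, 1/46=0.0217, 1/46=0.0217, 8/46=0.1739, 8/46=0.1739, 8/46=0.1739, 14/46=0.3043, 1/46=0.0217
Σpᵢ² = 0.1087² + 0.0217² + 0.0217² + 0.1739² + 0.1739² + 0.1739² + 0.3043² + 0.0217² = 0.011816 + 0.000471 + 0.000471 + 0.030241 + 0.030241 + 0.030241 + 0.092598 + 0.000471 = 0.196550
B = 1 / 0.196550 = 5.0878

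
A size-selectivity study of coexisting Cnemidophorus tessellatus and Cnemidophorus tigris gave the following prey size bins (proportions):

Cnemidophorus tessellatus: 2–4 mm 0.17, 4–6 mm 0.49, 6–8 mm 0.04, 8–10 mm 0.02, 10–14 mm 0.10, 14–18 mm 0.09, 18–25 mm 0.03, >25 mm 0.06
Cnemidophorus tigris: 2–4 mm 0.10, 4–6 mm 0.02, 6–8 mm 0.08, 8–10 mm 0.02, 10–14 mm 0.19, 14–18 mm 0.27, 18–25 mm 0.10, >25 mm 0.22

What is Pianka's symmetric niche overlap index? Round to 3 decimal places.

Σ p₁ᵢp₂ᵢ = 0.0170 + 0.0098 + 0.0032 + 0.0004 + 0.0190 + 0.0243 + 0.0030 + 0.0132 = 0.0899
Σp_1ᵢ² = 0.17² + 0.49² + 0.04² + 0.02² + 0.10² + 0.09² + 0.03² + 0.06² = 0.0289 + 0.2401 + 0.0016 + 0.0004 + 0.0100 + 0.0081 + 0.0009 + 0.0036 = 0.2936
Σp_2ᵢ² = 0.10² + 0.02² + 0.08² + 0.02² + 0.19² + 0.27² + 0.10² + 0.22² = 0.0100 + 0.0004 + 0.0064 + 0.0004 + 0.0361 + 0.0729 + 0.0100 + 0.0484 = 0.1846
O = 0.0899 / √(0.2936 × 0.1846) = 0.0899 / 0.232806 = 0.38616

0.386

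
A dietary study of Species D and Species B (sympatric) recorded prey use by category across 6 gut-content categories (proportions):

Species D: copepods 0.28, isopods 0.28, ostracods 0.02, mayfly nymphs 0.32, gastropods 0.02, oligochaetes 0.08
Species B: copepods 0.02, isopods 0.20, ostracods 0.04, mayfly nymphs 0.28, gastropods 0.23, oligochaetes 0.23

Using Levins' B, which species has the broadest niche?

Species B

Σp_Dᵢ² = 0.28² + 0.28² + 0.02² + 0.32² + 0.02² + 0.08² = 0.0784 + 0.0784 + 0.0004 + 0.1024 + 0.0004 + 0.0064 = 0.2664
B_D = 1 / 0.2664 = 3.7538
Σp_Bᵢ² = 0.02² + 0.20² + 0.04² + 0.28² + 0.23² + 0.23² = 0.0004 + 0.0400 + 0.0016 + 0.0784 + 0.0529 + 0.0529 = 0.2262
B_B = 1 / 0.2262 = 4.4209
Highest B → broadest niche (most generalist): Species B (B = 4.42).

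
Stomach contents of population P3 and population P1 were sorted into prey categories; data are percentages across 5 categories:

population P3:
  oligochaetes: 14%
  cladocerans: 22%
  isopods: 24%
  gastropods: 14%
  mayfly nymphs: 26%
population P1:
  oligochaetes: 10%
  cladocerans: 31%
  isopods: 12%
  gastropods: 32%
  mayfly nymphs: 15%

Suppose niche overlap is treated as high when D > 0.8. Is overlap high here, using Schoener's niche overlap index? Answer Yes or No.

No

Convert percentages to proportions (divide by 100).
Σ|p₁ᵢ − p₂ᵢ| = 0.04 + 0.09 + 0.12 + 0.18 + 0.11 = 0.54
D = 1 − ½ × 0.54 = 1 − 0.270 = 0.7300
D = 0.7300 < 0.8 → No.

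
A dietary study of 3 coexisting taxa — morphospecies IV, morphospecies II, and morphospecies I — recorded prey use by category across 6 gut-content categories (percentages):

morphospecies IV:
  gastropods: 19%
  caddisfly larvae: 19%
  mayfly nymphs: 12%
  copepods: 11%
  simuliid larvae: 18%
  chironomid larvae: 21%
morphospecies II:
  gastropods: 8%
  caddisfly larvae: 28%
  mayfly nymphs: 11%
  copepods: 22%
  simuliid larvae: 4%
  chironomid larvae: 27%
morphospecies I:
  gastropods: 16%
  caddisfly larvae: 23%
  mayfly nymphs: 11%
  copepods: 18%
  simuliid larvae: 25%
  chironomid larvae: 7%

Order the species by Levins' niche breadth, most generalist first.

Convert percentages to proportions (divide by 100).
Σp_IVᵢ² = 0.19² + 0.19² + 0.12² + 0.11² + 0.18² + 0.21² = 0.0361 + 0.0361 + 0.0144 + 0.0121 + 0.0324 + 0.0441 = 0.1752
B_IV = 1 / 0.1752 = 5.7078
Σp_IIᵢ² = 0.08² + 0.28² + 0.11² + 0.22² + 0.04² + 0.27² = 0.0064 + 0.0784 + 0.0121 + 0.0484 + 0.0016 + 0.0729 = 0.2198
B_II = 1 / 0.2198 = 4.5496
Σp_Iᵢ² = 0.16² + 0.23² + 0.11² + 0.18² + 0.25² + 0.07² = 0.0256 + 0.0529 + 0.0121 + 0.0324 + 0.0625 + 0.0049 = 0.1904
B_I = 1 / 0.1904 = 5.2521
Ranking by B (broadest → narrowest): morphospecies IV (5.71) > morphospecies I (5.25) > morphospecies II (4.55)

morphospecies IV > morphospecies I > morphospecies II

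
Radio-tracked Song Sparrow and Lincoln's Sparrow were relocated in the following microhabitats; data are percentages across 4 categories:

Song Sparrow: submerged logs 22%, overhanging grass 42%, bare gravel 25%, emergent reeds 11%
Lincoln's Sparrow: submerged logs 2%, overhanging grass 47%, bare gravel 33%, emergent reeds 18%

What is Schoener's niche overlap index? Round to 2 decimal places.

Convert percentages to proportions (divide by 100).
Σ|p₁ᵢ − p₂ᵢ| = 0.20 + 0.05 + 0.08 + 0.07 = 0.40
D = 1 − ½ × 0.40 = 1 − 0.200 = 0.8000

0.80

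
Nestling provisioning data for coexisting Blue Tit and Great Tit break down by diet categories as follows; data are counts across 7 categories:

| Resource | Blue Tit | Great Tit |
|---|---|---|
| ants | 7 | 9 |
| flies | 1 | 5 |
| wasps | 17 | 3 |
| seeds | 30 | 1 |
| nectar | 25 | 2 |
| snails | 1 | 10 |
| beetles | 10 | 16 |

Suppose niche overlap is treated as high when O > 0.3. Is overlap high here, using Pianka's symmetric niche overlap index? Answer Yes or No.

Proportions for Blue Tit (n=91): 7/91=0.0769, 1/91=0.0110, 17/91=0.1868, 30/91=0.3297, 25/91=0.2747, 1/91=0.0110, 10/91=0.1099
Proportions for Great Tit (n=46): 9/46=0.1957, 5/46=0.1087, 3/46=0.0652, 1/46=0.0217, 2/46=0.0435, 10/46=0.2174, 16/46=0.3478
Σ p₁ᵢp₂ᵢ = 0.015049 + 0.001196 + 0.012179 + 0.007154 + 0.011949 + 0.002391 + 0.038223 = 0.088141
Σp_1ᵢ² = 0.0769² + 0.0110² + 0.1868² + 0.3297² + 0.2747² + 0.0110² + 0.1099² = 0.005914 + 0.000121 + 0.034894 + 0.108702 + 0.075460 + 0.000121 + 0.012078 = 0.237290
Σp_2ᵢ² = 0.1957² + 0.1087² + 0.0652² + 0.0217² + 0.0435² + 0.2174² + 0.3478² = 0.038298 + 0.011816 + 0.004251 + 0.000471 + 0.001892 + 0.047263 + 0.120965 = 0.224956
O = 0.088141 / √(0.237290 × 0.224956) = 0.088141 / 0.2310407 = 0.3815
O = 0.3815 > 0.3 → Yes.

Yes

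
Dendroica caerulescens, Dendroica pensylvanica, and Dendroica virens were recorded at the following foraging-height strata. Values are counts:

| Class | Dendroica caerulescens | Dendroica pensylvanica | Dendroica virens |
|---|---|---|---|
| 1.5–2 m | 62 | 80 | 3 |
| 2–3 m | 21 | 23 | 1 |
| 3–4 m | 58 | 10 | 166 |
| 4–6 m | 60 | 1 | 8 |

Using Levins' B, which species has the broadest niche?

Dendroica caerulescens

Proportions for Dendroica caerulescens (n=201): 62/201=0.3085, 21/201=0.1045, 58/201=0.2886, 60/201=0.2985
Proportions for Dendroica pensylvanica (n=114): 80/114=0.7018, 23/114=0.2018, 10/114=0.0877, 1/114=0.0088
Proportions for Dendroica virens (n=178): 3/178=0.0169, 1/178=0.0056, 166/178=0.9326, 8/178=0.0449
Σp_caerᵢ² = 0.3085² + 0.1045² + 0.2886² + 0.2985² = 0.095172 + 0.010920 + 0.083290 + 0.089102 = 0.278484
B_caer = 1 / 0.278484 = 3.5909
Σp_pensᵢ² = 0.7018² + 0.2018² + 0.0877² + 0.0088² = 0.492523 + 0.040723 + 0.007691 + 0.000077 = 0.541014
B_pens = 1 / 0.541014 = 1.8484
Σp_vireᵢ² = 0.0169² + 0.0056² + 0.9326² + 0.0449² = 0.000286 + 0.000031 + 0.869743 + 0.002016 = 0.872076
B_vire = 1 / 0.872076 = 1.1467
Highest B → broadest niche (most generalist): Dendroica caerulescens (B = 3.59).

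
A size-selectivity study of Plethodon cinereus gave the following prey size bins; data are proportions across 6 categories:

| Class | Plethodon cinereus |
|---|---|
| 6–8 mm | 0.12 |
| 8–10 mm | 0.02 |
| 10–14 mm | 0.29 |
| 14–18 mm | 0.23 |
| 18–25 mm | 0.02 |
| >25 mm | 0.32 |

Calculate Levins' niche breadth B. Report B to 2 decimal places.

3.93

Σpᵢ² = 0.12² + 0.02² + 0.29² + 0.23² + 0.02² + 0.32² = 0.0144 + 0.0004 + 0.0841 + 0.0529 + 0.0004 + 0.1024 = 0.2546
B = 1 / 0.2546 = 3.9277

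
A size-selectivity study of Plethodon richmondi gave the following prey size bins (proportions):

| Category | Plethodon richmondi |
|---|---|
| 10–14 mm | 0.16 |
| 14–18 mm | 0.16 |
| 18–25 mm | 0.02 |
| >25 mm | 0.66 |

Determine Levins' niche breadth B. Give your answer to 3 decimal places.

2.053

Σpᵢ² = 0.16² + 0.16² + 0.02² + 0.66² = 0.0256 + 0.0256 + 0.0004 + 0.4356 = 0.4872
B = 1 / 0.4872 = 2.05255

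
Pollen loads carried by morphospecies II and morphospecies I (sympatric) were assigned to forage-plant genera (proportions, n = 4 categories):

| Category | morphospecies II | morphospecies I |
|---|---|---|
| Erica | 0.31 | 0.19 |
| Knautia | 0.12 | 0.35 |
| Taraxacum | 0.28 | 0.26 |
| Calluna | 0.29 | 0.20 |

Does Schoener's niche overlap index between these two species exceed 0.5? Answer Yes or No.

Σ|p₁ᵢ − p₂ᵢ| = 0.12 + 0.23 + 0.02 + 0.09 = 0.46
D = 1 − ½ × 0.46 = 1 − 0.230 = 0.7700
D = 0.7700 > 0.5 → Yes.

Yes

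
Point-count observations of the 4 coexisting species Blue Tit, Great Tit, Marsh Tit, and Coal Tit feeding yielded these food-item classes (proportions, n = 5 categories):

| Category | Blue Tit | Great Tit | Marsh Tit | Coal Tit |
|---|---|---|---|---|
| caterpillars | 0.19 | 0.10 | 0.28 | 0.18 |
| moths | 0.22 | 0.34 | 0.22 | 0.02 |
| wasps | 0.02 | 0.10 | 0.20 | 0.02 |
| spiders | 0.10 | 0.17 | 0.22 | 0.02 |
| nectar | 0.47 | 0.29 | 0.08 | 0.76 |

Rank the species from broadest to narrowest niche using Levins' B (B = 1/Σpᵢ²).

Σp_Blueᵢ² = 0.19² + 0.22² + 0.02² + 0.10² + 0.47² = 0.0361 + 0.0484 + 0.0004 + 0.0100 + 0.2209 = 0.3158
B_Blue = 1 / 0.3158 = 3.1666
Σp_Greaᵢ² = 0.10² + 0.34² + 0.10² + 0.17² + 0.29² = 0.0100 + 0.1156 + 0.0100 + 0.0289 + 0.0841 = 0.2486
B_Grea = 1 / 0.2486 = 4.0225
Σp_Marsᵢ² = 0.28² + 0.22² + 0.20² + 0.22² + 0.08² = 0.0784 + 0.0484 + 0.0400 + 0.0484 + 0.0064 = 0.2216
B_Mars = 1 / 0.2216 = 4.5126
Σp_Coalᵢ² = 0.18² + 0.02² + 0.02² + 0.02² + 0.76² = 0.0324 + 0.0004 + 0.0004 + 0.0004 + 0.5776 = 0.6112
B_Coal = 1 / 0.6112 = 1.6361
Ranking by B (broadest → narrowest): Marsh Tit (4.51) > Great Tit (4.02) > Blue Tit (3.17) > Coal Tit (1.64)

Marsh Tit > Great Tit > Blue Tit > Coal Tit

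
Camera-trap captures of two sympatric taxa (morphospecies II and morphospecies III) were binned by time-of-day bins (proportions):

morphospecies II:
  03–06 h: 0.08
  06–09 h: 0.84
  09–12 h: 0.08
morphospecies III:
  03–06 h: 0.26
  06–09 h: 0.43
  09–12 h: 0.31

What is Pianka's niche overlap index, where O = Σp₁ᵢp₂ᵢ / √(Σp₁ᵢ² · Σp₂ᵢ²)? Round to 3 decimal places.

0.813

Σ p₁ᵢp₂ᵢ = 0.0208 + 0.3612 + 0.0248 = 0.4068
Σp_1ᵢ² = 0.08² + 0.84² + 0.08² = 0.0064 + 0.7056 + 0.0064 = 0.7184
Σp_2ᵢ² = 0.26² + 0.43² + 0.31² = 0.0676 + 0.1849 + 0.0961 = 0.3486
O = 0.4068 / √(0.7184 × 0.3486) = 0.4068 / 0.500434 = 0.81289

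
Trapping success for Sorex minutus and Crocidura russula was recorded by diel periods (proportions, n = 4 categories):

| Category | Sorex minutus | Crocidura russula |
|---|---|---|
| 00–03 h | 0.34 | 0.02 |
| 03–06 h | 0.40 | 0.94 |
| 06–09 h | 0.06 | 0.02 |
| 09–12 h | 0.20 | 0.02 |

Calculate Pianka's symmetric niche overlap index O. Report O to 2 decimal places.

Σ p₁ᵢp₂ᵢ = 0.0068 + 0.3760 + 0.0012 + 0.0040 = 0.3880
Σp_1ᵢ² = 0.34² + 0.40² + 0.06² + 0.20² = 0.1156 + 0.1600 + 0.0036 + 0.0400 = 0.3192
Σp_2ᵢ² = 0.02² + 0.94² + 0.02² + 0.02² = 0.0004 + 0.8836 + 0.0004 + 0.0004 = 0.8848
O = 0.3880 / √(0.3192 × 0.8848) = 0.3880 / 0.53144 = 0.7301

0.73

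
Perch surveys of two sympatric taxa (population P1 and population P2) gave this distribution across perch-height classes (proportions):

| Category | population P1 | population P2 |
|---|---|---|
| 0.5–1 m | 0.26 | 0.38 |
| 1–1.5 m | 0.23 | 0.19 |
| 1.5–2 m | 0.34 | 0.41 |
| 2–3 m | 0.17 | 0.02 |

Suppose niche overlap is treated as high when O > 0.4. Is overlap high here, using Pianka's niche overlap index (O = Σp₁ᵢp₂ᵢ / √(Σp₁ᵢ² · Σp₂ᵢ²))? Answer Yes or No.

Yes

Σ p₁ᵢp₂ᵢ = 0.0988 + 0.0437 + 0.1394 + 0.0034 = 0.2853
Σp_1ᵢ² = 0.26² + 0.23² + 0.34² + 0.17² = 0.0676 + 0.0529 + 0.1156 + 0.0289 = 0.2650
Σp_2ᵢ² = 0.38² + 0.19² + 0.41² + 0.02² = 0.1444 + 0.0361 + 0.1681 + 0.0004 = 0.3490
O = 0.2853 / √(0.2650 × 0.3490) = 0.2853 / 0.30411 = 0.9381
O = 0.9381 > 0.4 → Yes.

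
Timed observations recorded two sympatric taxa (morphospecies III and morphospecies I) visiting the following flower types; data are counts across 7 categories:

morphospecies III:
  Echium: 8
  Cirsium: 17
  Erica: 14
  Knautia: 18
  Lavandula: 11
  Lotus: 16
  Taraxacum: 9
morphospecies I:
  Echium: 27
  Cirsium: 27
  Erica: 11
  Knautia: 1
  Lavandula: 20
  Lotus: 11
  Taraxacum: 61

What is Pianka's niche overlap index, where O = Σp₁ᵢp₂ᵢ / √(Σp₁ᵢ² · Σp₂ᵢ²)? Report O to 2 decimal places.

0.64

Proportions for morphospecies III (n=93): 8/93=0.0860, 17/93=0.1828, 14/93=0.1505, 18/93=0.1935, 11/93=0.1183, 16/93=0.1720, 9/93=0.0968
Proportions for morphospecies I (n=158): 27/158=0.1709, 27/158=0.1709, 11/158=0.0696, 1/158=0.0063, 20/158=0.1266, 11/158=0.0696, 61/158=0.3861
Σ p₁ᵢp₂ᵢ = 0.014697 + 0.031241 + 0.010475 + 0.001219 + 0.014977 + 0.011971 + 0.037374 = 0.121954
Σp_1ᵢ² = 0.0860² + 0.1828² + 0.1505² + 0.1935² + 0.1183² + 0.1720² + 0.0968² = 0.007396 + 0.033416 + 0.022650 + 0.037442 + 0.013995 + 0.029584 + 0.009370 = 0.153853
Σp_2ᵢ² = 0.1709² + 0.1709² + 0.0696² + 0.0063² + 0.1266² + 0.0696² + 0.3861² = 0.029207 + 0.029207 + 0.004844 + 0.000040 + 0.016028 + 0.004844 + 0.149073 = 0.233243
O = 0.121954 / √(0.153853 × 0.233243) = 0.121954 / 0.1894337 = 0.6438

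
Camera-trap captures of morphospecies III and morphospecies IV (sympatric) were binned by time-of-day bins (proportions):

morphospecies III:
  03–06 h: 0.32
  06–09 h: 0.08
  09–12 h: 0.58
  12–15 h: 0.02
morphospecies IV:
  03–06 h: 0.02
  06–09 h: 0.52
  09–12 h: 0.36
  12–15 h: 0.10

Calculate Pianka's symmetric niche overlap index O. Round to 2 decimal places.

Σ p₁ᵢp₂ᵢ = 0.0064 + 0.0416 + 0.2088 + 0.0020 = 0.2588
Σp_1ᵢ² = 0.32² + 0.08² + 0.58² + 0.02² = 0.1024 + 0.0064 + 0.3364 + 0.0004 = 0.4456
Σp_2ᵢ² = 0.02² + 0.52² + 0.36² + 0.10² = 0.0004 + 0.2704 + 0.1296 + 0.0100 = 0.4104
O = 0.2588 / √(0.4456 × 0.4104) = 0.2588 / 0.42764 = 0.6052

0.61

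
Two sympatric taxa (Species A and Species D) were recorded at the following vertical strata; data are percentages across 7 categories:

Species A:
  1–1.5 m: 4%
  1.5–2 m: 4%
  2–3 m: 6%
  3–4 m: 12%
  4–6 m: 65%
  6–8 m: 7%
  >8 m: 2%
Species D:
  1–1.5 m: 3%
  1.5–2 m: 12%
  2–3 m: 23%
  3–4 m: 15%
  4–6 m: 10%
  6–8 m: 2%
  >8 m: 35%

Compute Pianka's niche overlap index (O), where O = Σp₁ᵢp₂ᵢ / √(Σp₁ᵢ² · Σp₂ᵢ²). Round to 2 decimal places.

0.35

Convert percentages to proportions (divide by 100).
Σ p₁ᵢp₂ᵢ = 0.0012 + 0.0048 + 0.0138 + 0.0180 + 0.0650 + 0.0014 + 0.0070 = 0.1112
Σp_1ᵢ² = 0.04² + 0.04² + 0.06² + 0.12² + 0.65² + 0.07² + 0.02² = 0.0016 + 0.0016 + 0.0036 + 0.0144 + 0.4225 + 0.0049 + 0.0004 = 0.4490
Σp_2ᵢ² = 0.03² + 0.12² + 0.23² + 0.15² + 0.10² + 0.02² + 0.35² = 0.0009 + 0.0144 + 0.0529 + 0.0225 + 0.0100 + 0.0004 + 0.1225 = 0.2236
O = 0.1112 / √(0.4490 × 0.2236) = 0.1112 / 0.31685 = 0.3510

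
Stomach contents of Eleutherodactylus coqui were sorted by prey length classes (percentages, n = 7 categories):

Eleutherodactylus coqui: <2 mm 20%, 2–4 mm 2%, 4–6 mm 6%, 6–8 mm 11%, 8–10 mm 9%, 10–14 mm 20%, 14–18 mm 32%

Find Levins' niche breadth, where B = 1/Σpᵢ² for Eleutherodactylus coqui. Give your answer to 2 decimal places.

Convert percentages to proportions (divide by 100).
Σpᵢ² = 0.20² + 0.02² + 0.06² + 0.11² + 0.09² + 0.20² + 0.32² = 0.0400 + 0.0004 + 0.0036 + 0.0121 + 0.0081 + 0.0400 + 0.1024 = 0.2066
B = 1 / 0.2066 = 4.8403

4.84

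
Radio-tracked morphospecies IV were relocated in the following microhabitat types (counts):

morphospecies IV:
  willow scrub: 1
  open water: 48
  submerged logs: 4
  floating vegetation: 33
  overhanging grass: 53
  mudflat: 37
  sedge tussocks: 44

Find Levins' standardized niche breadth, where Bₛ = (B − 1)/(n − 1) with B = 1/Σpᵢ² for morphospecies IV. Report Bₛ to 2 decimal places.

Proportions for morphospecies IV (n=220): 1/220=0.0045, 48/220=0.2182, 4/220=0.0182, 33/220=0.1500, 53/220=0.2409, 37/220=0.1682, 44/220=0.2000
Σpᵢ² = 0.0045² + 0.2182² + 0.0182² + 0.1500² + 0.2409² + 0.1682² + 0.2000² = 0.000020 + 0.047611 + 0.000331 + 0.022500 + 0.058033 + 0.028291 + 0.040000 = 0.196786
B = 1 / 0.196786 = 5.0817
Bₛ = (B − 1)/(n − 1) = (5.0817 − 1)/(7 − 1) = 4.0817/6 = 0.6803

0.68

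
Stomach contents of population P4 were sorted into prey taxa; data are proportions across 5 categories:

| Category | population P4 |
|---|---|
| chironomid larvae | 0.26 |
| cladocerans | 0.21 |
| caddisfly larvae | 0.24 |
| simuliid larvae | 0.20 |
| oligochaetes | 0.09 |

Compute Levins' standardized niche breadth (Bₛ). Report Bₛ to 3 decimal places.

Σpᵢ² = 0.26² + 0.21² + 0.24² + 0.20² + 0.09² = 0.0676 + 0.0441 + 0.0576 + 0.0400 + 0.0081 = 0.2174
B = 1 / 0.2174 = 4.59982
Bₛ = (B − 1)/(n − 1) = (4.59982 − 1)/(5 − 1) = 3.59982/4 = 0.89996

0.900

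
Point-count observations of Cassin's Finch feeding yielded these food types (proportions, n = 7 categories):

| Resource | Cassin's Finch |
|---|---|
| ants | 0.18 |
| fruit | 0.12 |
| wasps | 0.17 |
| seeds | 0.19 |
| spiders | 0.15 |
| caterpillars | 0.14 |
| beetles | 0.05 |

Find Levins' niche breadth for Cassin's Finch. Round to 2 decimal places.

Σpᵢ² = 0.18² + 0.12² + 0.17² + 0.19² + 0.15² + 0.14² + 0.05² = 0.0324 + 0.0144 + 0.0289 + 0.0361 + 0.0225 + 0.0196 + 0.0025 = 0.1564
B = 1 / 0.1564 = 6.3939

6.39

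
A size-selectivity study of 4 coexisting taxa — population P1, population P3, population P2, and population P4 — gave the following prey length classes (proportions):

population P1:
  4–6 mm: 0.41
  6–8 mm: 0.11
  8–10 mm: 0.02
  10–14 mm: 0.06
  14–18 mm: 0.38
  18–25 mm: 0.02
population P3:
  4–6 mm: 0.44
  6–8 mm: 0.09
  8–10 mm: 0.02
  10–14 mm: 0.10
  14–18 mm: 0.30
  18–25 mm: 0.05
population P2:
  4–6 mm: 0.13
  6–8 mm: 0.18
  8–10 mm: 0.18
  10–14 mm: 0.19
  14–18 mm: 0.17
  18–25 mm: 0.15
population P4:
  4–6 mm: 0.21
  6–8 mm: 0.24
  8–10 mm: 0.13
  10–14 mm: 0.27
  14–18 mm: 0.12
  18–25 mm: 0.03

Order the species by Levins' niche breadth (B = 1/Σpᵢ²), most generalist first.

population P2 > population P4 > population P3 > population P1

Σp_P1ᵢ² = 0.41² + 0.11² + 0.02² + 0.06² + 0.38² + 0.02² = 0.1681 + 0.0121 + 0.0004 + 0.0036 + 0.1444 + 0.0004 = 0.3290
B_P1 = 1 / 0.3290 = 3.0395
Σp_P3ᵢ² = 0.44² + 0.09² + 0.02² + 0.10² + 0.30² + 0.05² = 0.1936 + 0.0081 + 0.0004 + 0.0100 + 0.0900 + 0.0025 = 0.3046
B_P3 = 1 / 0.3046 = 3.2830
Σp_P2ᵢ² = 0.13² + 0.18² + 0.18² + 0.19² + 0.17² + 0.15² = 0.0169 + 0.0324 + 0.0324 + 0.0361 + 0.0289 + 0.0225 = 0.1692
B_P2 = 1 / 0.1692 = 5.9102
Σp_P4ᵢ² = 0.21² + 0.24² + 0.13² + 0.27² + 0.12² + 0.03² = 0.0441 + 0.0576 + 0.0169 + 0.0729 + 0.0144 + 0.0009 = 0.2068
B_P4 = 1 / 0.2068 = 4.8356
Ranking by B (broadest → narrowest): population P2 (5.91) > population P4 (4.84) > population P3 (3.28) > population P1 (3.04)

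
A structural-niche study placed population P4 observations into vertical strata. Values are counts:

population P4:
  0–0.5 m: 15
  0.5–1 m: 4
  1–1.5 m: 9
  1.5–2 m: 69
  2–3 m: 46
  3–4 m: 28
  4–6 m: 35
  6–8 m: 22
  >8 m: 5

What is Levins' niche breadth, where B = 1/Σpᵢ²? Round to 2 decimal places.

Proportions for population P4 (n=233): 15/233=0.0644, 4/233=0.0172, 9/233=0.0386, 69/233=0.2961, 46/233=0.1974, 28/233=0.1202, 35/233=0.1502, 22/233=0.0944, 5/233=0.0215
Σpᵢ² = 0.0644² + 0.0172² + 0.0386² + 0.2961² + 0.1974² + 0.1202² + 0.1502² + 0.0944² + 0.0215² = 0.004147 + 0.000296 + 0.001490 + 0.087675 + 0.038967 + 0.014448 + 0.022560 + 0.008911 + 0.000462 = 0.178956
B = 1 / 0.178956 = 5.5880

5.59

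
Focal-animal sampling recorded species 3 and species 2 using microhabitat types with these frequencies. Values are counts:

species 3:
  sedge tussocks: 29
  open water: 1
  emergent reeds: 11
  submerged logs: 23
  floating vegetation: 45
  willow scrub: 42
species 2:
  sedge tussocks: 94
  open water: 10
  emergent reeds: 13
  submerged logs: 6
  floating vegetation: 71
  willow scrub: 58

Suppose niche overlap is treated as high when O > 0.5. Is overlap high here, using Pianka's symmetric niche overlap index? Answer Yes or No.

Proportions for species 3 (n=151): 29/151=0.1921, 1/151=0.0066, 11/151=0.0728, 23/151=0.1523, 45/151=0.2980, 42/151=0.2781
Proportions for species 2 (n=252): 94/252=0.3730, 10/252=0.0397, 13/252=0.0516, 6/252=0.0238, 71/252=0.2817, 58/252=0.2302
Σ p₁ᵢp₂ᵢ = 0.071653 + 0.000262 + 0.003756 + 0.003625 + 0.083947 + 0.064019 = 0.227262
Σp_1ᵢ² = 0.1921² + 0.0066² + 0.0728² + 0.1523² + 0.2980² + 0.2781² = 0.036902 + 0.000044 + 0.005300 + 0.023195 + 0.088804 + 0.077340 = 0.231585
Σp_2ᵢ² = 0.3730² + 0.0397² + 0.0516² + 0.0238² + 0.2817² + 0.2302² = 0.139129 + 0.001576 + 0.002663 + 0.000566 + 0.079355 + 0.052992 = 0.276281
O = 0.227262 / √(0.231585 × 0.276281) = 0.227262 / 0.2529477 = 0.8985
O = 0.8985 > 0.5 → Yes.

Yes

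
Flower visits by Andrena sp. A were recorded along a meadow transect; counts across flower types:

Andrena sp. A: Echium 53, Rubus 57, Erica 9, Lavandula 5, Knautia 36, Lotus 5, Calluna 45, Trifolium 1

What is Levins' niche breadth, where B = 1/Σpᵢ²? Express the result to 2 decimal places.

4.68

Proportions for Andrena sp. A (n=211): 53/211=0.2512, 57/211=0.2701, 9/211=0.0427, 5/211=0.0237, 36/211=0.1706, 5/211=0.0237, 45/211=0.2133, 1/211=0.0047
Σpᵢ² = 0.2512² + 0.2701² + 0.0427² + 0.0237² + 0.1706² + 0.0237² + 0.2133² + 0.0047² = 0.063101 + 0.072954 + 0.001823 + 0.000562 + 0.029104 + 0.000562 + 0.045497 + 0.000022 = 0.213625
B = 1 / 0.213625 = 4.6811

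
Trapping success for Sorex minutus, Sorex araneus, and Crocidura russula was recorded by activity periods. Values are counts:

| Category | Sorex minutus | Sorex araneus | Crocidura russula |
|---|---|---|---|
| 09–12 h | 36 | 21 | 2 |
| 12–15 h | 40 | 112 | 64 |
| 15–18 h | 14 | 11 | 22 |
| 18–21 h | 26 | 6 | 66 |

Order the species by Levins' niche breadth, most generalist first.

Proportions for Sorex minutus (n=116): 36/116=0.3103, 40/116=0.3448, 14/116=0.1207, 26/116=0.2241
Proportions for Sorex araneus (n=150): 21/150=0.1400, 112/150=0.7467, 11/150=0.0733, 6/150=0.0400
Proportions for Crocidura russula (n=154): 2/154=0.0130, 64/154=0.4156, 22/154=0.1429, 66/154=0.4286
Σp_minuᵢ² = 0.3103² + 0.3448² + 0.1207² + 0.2241² = 0.096286 + 0.118887 + 0.014568 + 0.050221 = 0.279962
B_minu = 1 / 0.279962 = 3.5719
Σp_aranᵢ² = 0.1400² + 0.7467² + 0.0733² + 0.0400² = 0.019600 + 0.557561 + 0.005373 + 0.001600 = 0.584134
B_aran = 1 / 0.584134 = 1.7119
Σp_russᵢ² = 0.0130² + 0.4156² + 0.1429² + 0.4286² = 0.000169 + 0.172723 + 0.020420 + 0.183698 = 0.377010
B_russ = 1 / 0.377010 = 2.6524
Ranking by B (broadest → narrowest): Sorex minutus (3.57) > Crocidura russula (2.65) > Sorex araneus (1.71)

Sorex minutus > Crocidura russula > Sorex araneus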